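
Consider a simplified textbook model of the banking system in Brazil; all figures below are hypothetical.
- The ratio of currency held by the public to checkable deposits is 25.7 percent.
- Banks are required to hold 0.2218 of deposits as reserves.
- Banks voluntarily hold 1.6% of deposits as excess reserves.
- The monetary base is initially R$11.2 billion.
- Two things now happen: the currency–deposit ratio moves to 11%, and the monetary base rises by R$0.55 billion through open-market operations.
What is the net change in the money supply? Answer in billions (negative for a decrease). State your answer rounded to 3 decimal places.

R$9.047 billion

Before: m₁ = (1 + 0.257) / (0.2218 + 0.016 + 0.257) ≈ 2.540420, MB₁ = 11.2, so M₁ = 2.540420 × 11.2 ≈ 28.4527 billion.
After: m₂ = (1 + 0.11) / (0.2218 + 0.016 + 0.11) ≈ 3.191489, MB₂ = 11.2 + 0.55 = 11.75, so M₂ = 3.191489 × 11.75 ≈ 37.5 billion.
ΔM = M₂ − M₁ = 37.5 − 28.4527 = 9.0473 billion.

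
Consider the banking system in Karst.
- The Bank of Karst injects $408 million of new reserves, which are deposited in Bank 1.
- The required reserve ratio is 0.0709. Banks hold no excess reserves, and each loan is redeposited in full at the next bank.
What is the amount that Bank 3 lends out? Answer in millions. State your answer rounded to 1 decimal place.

Each bank lends a fraction (1 − rr) = 0.9291 of the deposit it receives, so Bank 3 receives 408·0.9291^2 and lends 408·0.9291^3 ≈ 327.2258 million.

$327.2 million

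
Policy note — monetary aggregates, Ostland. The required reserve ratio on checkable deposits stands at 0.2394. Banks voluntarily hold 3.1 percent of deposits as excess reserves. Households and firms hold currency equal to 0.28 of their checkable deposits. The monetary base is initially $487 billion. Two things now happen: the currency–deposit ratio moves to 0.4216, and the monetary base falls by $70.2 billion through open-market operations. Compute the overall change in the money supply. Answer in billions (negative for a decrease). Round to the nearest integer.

Before: m₁ = (1 + 0.28) / (0.2394 + 0.031 + 0.28) ≈ 2.3256, MB₁ = 487, so M₁ = 2.3256 × 487 = 1132.5672 billion.
After: m₂ = (1 + 0.4216) / (0.2394 + 0.031 + 0.4216) ≈ 2.0543, MB₂ = 487 − 70.2 = 416.8, so M₂ = 2.0543 × 416.8 ≈ 856.2322 billion.
ΔM = M₂ − M₁ = 856.2322 − 1132.5672 = -276.335 billion.

-276 billion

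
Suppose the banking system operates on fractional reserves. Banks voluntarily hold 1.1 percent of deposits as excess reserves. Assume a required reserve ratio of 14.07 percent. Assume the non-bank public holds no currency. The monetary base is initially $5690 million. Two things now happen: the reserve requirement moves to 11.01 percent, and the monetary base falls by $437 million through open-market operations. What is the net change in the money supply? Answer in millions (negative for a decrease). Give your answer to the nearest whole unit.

$5869 million

Before: m₁ = 1 / (0.1407 + 0.011) ≈ 6.59196, MB₁ = 5690, so M₁ = 6.59196 × 5690 = 37508.2524 million.
After: m₂ = 1 / (0.1101 + 0.011) ≈ 8.25764, MB₂ = 5690 − 437 = 5253, so M₂ = 8.25764 × 5253 ≈ 43377.3829 million.
ΔM = M₂ − M₁ = 43377.3829 − 37508.2524 = 5869.1305 million.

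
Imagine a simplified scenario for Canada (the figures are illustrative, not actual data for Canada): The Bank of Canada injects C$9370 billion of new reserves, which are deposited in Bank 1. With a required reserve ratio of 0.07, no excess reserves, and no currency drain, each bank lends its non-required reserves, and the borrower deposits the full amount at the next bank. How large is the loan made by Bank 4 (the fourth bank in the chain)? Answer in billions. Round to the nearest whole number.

C$7009 billion

Each bank lends a fraction (1 − rr) = 0.9300 of the deposit it receives, so Bank 4 receives 9370·0.9300^3 and lends 9370·0.9300^4 ≈ 7009.2473 billion.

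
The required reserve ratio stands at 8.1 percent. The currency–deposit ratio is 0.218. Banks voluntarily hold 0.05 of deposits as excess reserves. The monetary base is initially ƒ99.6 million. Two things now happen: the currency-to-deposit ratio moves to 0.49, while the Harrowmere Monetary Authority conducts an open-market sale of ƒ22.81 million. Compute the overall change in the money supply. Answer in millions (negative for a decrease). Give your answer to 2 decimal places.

Before: m₁ = (1 + 0.218) / (0.081 + 0.05 + 0.218) ≈ 3.48997, MB₁ = 99.6, so M₁ = 3.48997 × 99.6 ≈ 347.601 million.
After: m₂ = (1 + 0.49) / (0.081 + 0.05 + 0.49) ≈ 2.39936, MB₂ = 99.6 − 22.81 = 76.79, so M₂ = 2.39936 × 76.79 ≈ 184.2469 million.
ΔM = M₂ − M₁ = 184.2469 − 347.601 = -163.3541 million.

-163.35 million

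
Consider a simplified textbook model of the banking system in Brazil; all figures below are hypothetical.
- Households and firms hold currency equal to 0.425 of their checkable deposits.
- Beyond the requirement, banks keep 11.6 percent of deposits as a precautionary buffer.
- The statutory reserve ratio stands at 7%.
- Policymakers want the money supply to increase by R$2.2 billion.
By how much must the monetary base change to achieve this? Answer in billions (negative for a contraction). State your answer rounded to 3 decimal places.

R$0.943 billion

The money multiplier is m = (1 + c) / (rr + e + c) = (1 + 0.425) / (0.07 + 0.116 + 0.425) ≈ 2.33224.
ΔMB = ΔM / m = (+2.2) / 2.33224 ≈ 0.9433 billion.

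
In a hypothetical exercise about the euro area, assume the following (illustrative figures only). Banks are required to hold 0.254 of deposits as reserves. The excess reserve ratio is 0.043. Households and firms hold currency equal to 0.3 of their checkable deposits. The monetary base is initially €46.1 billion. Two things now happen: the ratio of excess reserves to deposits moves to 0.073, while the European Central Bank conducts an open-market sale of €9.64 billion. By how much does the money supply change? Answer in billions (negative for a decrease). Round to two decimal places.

Before: m₁ = (1 + 0.3) / (0.254 + 0.043 + 0.3) ≈ 2.17755, MB₁ = 46.1, so M₁ = 2.17755 × 46.1 ≈ 100.3851 billion.
After: m₂ = (1 + 0.3) / (0.254 + 0.073 + 0.3) ≈ 2.07337, MB₂ = 46.1 − 9.64 = 36.46, so M₂ = 2.07337 × 36.46 ≈ 75.5951 billion.
ΔM = M₂ − M₁ = 75.5951 − 100.3851 = -24.79 billion.

-24.79 billion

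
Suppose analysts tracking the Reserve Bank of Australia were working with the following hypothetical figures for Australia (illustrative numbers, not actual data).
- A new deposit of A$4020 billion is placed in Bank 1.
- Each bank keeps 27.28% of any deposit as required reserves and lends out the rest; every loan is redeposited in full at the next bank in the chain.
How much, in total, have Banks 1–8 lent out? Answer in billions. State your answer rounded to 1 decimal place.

Bank i lends (1 − rr)^i of the original deposit: Bank 1 lends 4020·0.7272 = 2923.3440, Bank 2 lends 4020·0.7272² ≈ 2125.8558, and so on.
Summing a geometric series: total = 4020·[0.7272·(1 − 0.7272^8) / (1 − 0.7272)] ≈ 9878.0270 billion.

A$9878.0 billion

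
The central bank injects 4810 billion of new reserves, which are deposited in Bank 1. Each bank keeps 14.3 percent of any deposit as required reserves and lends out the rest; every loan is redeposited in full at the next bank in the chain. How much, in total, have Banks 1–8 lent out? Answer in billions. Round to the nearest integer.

Bank i lends (1 − rr)^i of the original deposit: Bank 1 lends 4810·0.8570 = 4122.1700, Bank 2 lends 4810·0.8570² ≈ 3532.6997, and so on.
Summing a geometric series: total = 4810·[0.8570·(1 − 0.8570^8) / (1 − 0.8570)] ≈ 20438.7883 billion.

20439 billion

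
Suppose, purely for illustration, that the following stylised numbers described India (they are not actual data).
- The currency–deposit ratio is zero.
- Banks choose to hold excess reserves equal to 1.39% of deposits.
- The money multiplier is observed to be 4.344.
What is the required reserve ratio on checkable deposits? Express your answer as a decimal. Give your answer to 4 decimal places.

Using m = 4.344. Since m = (1 + c)/(c + rr + e), the denominator satisfies c + rr + e = (1 + c)/m = (1 + 0) / 4.344 ≈ 0.230203.
With c = 0 and e = 0.0139, the required reserve ratio on checkable deposits is 0.230203 − 0 − 0.0139 = 0.216303.

0.2163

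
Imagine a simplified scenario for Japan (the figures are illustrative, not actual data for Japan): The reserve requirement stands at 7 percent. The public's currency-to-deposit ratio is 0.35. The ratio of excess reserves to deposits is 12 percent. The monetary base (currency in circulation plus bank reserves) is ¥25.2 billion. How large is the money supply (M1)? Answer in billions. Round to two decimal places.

The money multiplier is m = (1 + c) / (rr + e + c) = (1 + 0.35) / (0.07 + 0.12 + 0.35) = 2.5.
So M = m × MB = 2.5 × 25.2 = 63 billion.

¥63.00 billion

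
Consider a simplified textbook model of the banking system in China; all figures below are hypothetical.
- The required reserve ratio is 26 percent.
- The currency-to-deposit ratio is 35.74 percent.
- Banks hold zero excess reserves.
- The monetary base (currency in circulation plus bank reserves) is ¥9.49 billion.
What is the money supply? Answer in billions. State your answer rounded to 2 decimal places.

The money multiplier is m = (1 + c) / (rr + c) = (1 + 0.3574) / (0.26 + 0.3574) ≈ 2.1986.
So M = m × MB = 2.1986 × 9.49 ≈ 20.8647 billion.

¥20.86 billion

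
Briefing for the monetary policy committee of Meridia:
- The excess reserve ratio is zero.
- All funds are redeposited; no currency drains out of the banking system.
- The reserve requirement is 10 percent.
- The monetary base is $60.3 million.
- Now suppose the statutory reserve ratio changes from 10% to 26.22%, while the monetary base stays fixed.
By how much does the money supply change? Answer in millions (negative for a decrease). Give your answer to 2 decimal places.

-373.02 million

Initially m₁ = 1 / (0.1) = 10, so M₁ = 10 × 60.3 = 603 million.
After the change m₂ = 1 / (0.2622) ≈ 3.81388, so M₂ = 3.81388 × 60.3 ≈ 229.977 million.
ΔM = M₂ − M₁ = 229.977 − 603 = -373.023 million.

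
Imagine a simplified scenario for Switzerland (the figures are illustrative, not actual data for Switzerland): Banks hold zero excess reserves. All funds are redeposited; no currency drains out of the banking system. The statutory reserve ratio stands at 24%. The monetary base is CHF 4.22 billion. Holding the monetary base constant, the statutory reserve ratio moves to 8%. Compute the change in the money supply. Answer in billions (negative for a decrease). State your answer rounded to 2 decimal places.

CHF 35.17 billion

Initially m₁ = 1 / (0.24) ≈ 4.1667, so M₁ = 4.1667 × 4.22 ≈ 17.5835 billion.
After the change m₂ = 1 / (0.08) = 12.5, so M₂ = 12.5 × 4.22 = 52.75 billion.
ΔM = M₂ − M₁ = 52.75 − 17.5835 = 35.1665 billion.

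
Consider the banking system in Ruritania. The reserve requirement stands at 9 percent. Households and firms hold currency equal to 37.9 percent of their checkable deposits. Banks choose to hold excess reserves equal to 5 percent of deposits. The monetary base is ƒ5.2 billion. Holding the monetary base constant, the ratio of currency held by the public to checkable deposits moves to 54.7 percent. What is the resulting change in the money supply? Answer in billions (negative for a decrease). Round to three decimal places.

-2.107 billion

Initially m₁ = (1 + 0.379) / (0.09 + 0.05 + 0.379) ≈ 2.65703, so M₁ = 2.65703 × 5.2 ≈ 13.8166 billion.
After the change m₂ = (1 + 0.547) / (0.09 + 0.05 + 0.547) ≈ 2.25182, so M₂ = 2.25182 × 5.2 ≈ 11.7095 billion.
ΔM = M₂ − M₁ = 11.7095 − 13.8166 = -2.1071 billion.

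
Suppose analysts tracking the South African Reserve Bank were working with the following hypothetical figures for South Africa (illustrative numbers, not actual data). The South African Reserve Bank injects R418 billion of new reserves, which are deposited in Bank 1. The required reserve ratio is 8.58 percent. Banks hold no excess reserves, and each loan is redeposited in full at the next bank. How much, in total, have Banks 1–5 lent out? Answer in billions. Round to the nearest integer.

Bank i lends (1 − rr)^i of the original deposit: Bank 1 lends 418·0.9142 = 382.1356, Bank 2 lends 418·0.9142² ≈ 349.3484, and so on.
Summing a geometric series: total = 418·[0.9142·(1 − 0.9142^5) / (1 − 0.9142)] ≈ 1609.7510 billion.

R1610 billion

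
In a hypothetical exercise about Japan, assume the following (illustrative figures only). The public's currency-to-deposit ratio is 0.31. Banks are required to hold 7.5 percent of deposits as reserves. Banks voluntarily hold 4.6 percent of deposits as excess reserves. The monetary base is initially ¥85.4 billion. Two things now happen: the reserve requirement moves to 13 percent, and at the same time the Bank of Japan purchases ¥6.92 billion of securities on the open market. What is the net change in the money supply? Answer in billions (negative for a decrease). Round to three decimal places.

-10.722 billion

Before: m₁ = (1 + 0.31) / (0.075 + 0.046 + 0.31) ≈ 3.039443, MB₁ = 85.4, so M₁ = 3.039443 × 85.4 ≈ 259.5684 billion.
After: m₂ = (1 + 0.31) / (0.13 + 0.046 + 0.31) ≈ 2.695473, MB₂ = 85.4 + 6.92 = 92.32, so M₂ = 2.695473 × 92.32 ≈ 248.8461 billion.
ΔM = M₂ − M₁ = 248.8461 − 259.5684 = -10.7223 billion.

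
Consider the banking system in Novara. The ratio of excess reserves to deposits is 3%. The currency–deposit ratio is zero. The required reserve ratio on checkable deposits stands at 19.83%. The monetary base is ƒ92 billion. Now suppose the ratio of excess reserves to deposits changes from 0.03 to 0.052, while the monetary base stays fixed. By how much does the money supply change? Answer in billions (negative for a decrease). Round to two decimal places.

Initially m₁ = 1 / (0.1983 + 0.03) ≈ 4.38020, so M₁ = 4.38020 × 92 = 402.9784 billion.
After the change m₂ = 1 / (0.1983 + 0.052) ≈ 3.99521, so M₂ = 3.99521 × 92 ≈ 367.5593 billion.
ΔM = M₂ − M₁ = 367.5593 − 402.9784 = -35.4191 billion.

-35.42 billion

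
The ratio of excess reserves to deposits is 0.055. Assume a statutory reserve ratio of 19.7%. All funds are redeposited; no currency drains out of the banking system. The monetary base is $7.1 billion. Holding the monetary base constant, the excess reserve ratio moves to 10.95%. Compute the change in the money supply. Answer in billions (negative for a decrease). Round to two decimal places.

Initially m₁ = 1 / (0.197 + 0.055) ≈ 3.9683, so M₁ = 3.9683 × 7.1 ≈ 28.1749 billion.
After the change m₂ = 1 / (0.197 + 0.1095) ≈ 3.2626, so M₂ = 3.2626 × 7.1 ≈ 23.1645 billion.
ΔM = M₂ − M₁ = 23.1645 − 28.1749 = -5.0104 billion.

-5.01 billion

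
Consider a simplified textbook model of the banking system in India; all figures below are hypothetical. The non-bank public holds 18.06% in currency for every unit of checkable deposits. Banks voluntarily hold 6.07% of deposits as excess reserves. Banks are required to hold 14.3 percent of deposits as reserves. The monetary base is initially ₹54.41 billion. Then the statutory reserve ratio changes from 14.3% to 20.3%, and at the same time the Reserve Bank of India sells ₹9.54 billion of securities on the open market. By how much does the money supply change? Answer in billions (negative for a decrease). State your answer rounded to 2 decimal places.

Before: m₁ = (1 + 0.1806) / (0.143 + 0.0607 + 0.1806) ≈ 3.07208, MB₁ = 54.41, so M₁ = 3.07208 × 54.41 ≈ 167.1519 billion.
After: m₂ = (1 + 0.1806) / (0.203 + 0.0607 + 0.1806) ≈ 2.65721, MB₂ = 54.41 − 9.54 = 44.87, so M₂ = 2.65721 × 44.87 ≈ 119.229 billion.
ΔM = M₂ − M₁ = 119.229 − 167.1519 = -47.9229 billion.

-47.92 billion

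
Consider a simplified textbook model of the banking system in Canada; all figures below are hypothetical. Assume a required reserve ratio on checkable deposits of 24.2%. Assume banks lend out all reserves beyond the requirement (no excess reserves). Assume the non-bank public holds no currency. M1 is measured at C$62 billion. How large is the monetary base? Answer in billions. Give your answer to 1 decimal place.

With no currency drain and no excess reserves, the money multiplier is m = 1/rr = 1/0.242 ≈ 4.1322.
The monetary base is MB = M / m = 62 / 4.1322 ≈ 15.0041 billion.

C$15.0 billion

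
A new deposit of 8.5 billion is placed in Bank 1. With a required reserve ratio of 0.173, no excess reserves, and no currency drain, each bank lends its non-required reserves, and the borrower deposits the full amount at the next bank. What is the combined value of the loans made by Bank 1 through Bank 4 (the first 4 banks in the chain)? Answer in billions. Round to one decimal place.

Bank i lends (1 − rr)^i of the original deposit: Bank 1 lends 8.5·0.8270 = 7.0295, Bank 2 lends 8.5·0.8270² ≈ 5.8134, and so on.
Summing a geometric series: total = 8.5·[0.8270·(1 − 0.8270^4) / (1 − 0.8270)] ≈ 21.6265 billion.

21.6 billion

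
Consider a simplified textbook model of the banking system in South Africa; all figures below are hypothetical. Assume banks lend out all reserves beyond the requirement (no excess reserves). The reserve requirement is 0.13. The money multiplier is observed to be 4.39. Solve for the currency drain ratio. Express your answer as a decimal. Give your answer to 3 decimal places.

0.127

Using m = 4.39. From m = (1 + c)/(c + rr + e), rearranging gives 1 + c = m·(c + rr + e), so c·(1 − m) = m·(rr + e) − 1.
Hence c = [m·(rr + e) − 1]/(1 − m) = [4.39 × (0.13 + 0) − 1] / (1 − 4.39) ≈ 0.126637.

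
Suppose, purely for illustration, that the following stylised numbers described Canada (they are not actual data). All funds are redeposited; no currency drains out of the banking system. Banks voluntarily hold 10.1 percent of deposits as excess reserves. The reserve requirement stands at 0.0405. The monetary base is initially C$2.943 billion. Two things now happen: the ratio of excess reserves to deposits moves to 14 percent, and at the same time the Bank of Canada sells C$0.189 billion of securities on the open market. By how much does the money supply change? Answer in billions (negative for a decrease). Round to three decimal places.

-5.541 billion

Before: m₁ = 1 / (0.0405 + 0.101) ≈ 7.06714, MB₁ = 2.943, so M₁ = 7.06714 × 2.943 ≈ 20.7986 billion.
After: m₂ = 1 / (0.0405 + 0.14) ≈ 5.54017, MB₂ = 2.943 − 0.189 = 2.754, so M₂ = 5.54017 × 2.754 ≈ 15.2576 billion.
ΔM = M₂ − M₁ = 15.2576 − 20.7986 = -5.541 billion.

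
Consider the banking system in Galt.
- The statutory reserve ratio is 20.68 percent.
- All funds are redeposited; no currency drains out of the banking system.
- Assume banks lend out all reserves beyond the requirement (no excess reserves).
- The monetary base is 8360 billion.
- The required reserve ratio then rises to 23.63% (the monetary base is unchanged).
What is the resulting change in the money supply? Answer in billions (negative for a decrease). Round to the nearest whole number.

-5047 billion

Initially m₁ = 1 / (0.2068) ≈ 4.83559, so M₁ = 4.83559 × 8360 = 40425.5324 billion.
After the change m₂ = 1 / (0.2363) ≈ 4.23191, so M₂ = 4.23191 × 8360 = 35378.7676 billion.
ΔM = M₂ − M₁ = 35378.7676 − 40425.5324 = -5046.7648 billion.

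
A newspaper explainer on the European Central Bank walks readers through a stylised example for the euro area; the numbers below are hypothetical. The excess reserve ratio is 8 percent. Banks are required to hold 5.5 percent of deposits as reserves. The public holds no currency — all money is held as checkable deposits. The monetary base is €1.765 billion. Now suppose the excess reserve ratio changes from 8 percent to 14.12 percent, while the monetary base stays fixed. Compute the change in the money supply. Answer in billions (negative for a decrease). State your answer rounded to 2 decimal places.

Initially m₁ = 1 / (0.055 + 0.08) ≈ 7.4074, so M₁ = 7.4074 × 1.765 ≈ 13.0741 billion.
After the change m₂ = 1 / (0.055 + 0.1412) ≈ 5.0968, so M₂ = 5.0968 × 1.765 ≈ 8.9959 billion.
ΔM = M₂ − M₁ = 8.9959 − 13.0741 = -4.0782 billion.

-4.08 billion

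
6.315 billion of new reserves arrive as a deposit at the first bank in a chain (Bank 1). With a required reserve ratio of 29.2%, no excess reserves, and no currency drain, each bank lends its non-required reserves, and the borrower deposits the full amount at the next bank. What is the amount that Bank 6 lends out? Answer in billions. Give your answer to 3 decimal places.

Each bank lends a fraction (1 − rr) = 0.7080 of the deposit it receives, so Bank 6 receives 6.315·0.7080^5 and lends 6.315·0.7080^6 ≈ 0.7954 billion.

0.795 billion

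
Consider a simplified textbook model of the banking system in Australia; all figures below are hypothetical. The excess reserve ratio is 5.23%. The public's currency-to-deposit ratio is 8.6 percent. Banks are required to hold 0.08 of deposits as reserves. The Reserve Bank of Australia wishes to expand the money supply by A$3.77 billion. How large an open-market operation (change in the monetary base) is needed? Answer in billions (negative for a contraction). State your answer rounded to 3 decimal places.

A$0.758 billion

The money multiplier is m = (1 + c) / (rr + e + c) = (1 + 0.086) / (0.08 + 0.0523 + 0.086) ≈ 4.97481.
ΔMB = ΔM / m = (+3.77) / 4.97481 ≈ 0.7578 billion.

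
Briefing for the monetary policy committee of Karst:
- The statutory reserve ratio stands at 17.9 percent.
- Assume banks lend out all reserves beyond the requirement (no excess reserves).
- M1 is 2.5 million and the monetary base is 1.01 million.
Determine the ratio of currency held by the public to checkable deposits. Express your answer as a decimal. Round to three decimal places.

Using m = M/MB = 2.5/1.01 ≈ 2.475248. From m = (1 + c)/(c + rr + e), rearranging gives 1 + c = m·(c + rr + e), so c·(1 − m) = m·(rr + e) − 1.
Hence c = [m·(rr + e) − 1]/(1 − m) = [2.475248 × (0.179 + 0) − 1] / (1 − 2.475248) ≈ 0.377517.

0.378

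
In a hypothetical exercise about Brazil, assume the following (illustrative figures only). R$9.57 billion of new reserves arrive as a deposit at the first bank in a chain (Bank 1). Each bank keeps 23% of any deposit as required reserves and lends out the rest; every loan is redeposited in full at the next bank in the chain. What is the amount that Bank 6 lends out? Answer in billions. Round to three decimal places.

Each bank lends a fraction (1 − rr) = 0.7700 of the deposit it receives, so Bank 6 receives 9.57·0.7700^5 and lends 9.57·0.7700^6 ≈ 1.9946 billion.

R$1.995 billion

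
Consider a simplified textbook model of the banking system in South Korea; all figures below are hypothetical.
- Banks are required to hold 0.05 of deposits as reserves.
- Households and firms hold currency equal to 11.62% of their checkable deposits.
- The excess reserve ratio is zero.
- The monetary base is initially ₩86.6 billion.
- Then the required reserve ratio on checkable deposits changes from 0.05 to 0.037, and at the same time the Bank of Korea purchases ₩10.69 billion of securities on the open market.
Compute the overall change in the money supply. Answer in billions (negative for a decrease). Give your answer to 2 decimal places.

₩127.24 billion

Before: m₁ = (1 + 0.1162) / (0.05 + 0.1162) ≈ 6.71600, MB₁ = 86.6, so M₁ = 6.71600 × 86.6 = 581.6056 billion.
After: m₂ = (1 + 0.1162) / (0.037 + 0.1162) ≈ 7.28590, MB₂ = 86.6 + 10.69 = 97.29, so M₂ = 7.28590 × 97.29 ≈ 708.8452 billion.
ΔM = M₂ − M₁ = 708.8452 − 581.6056 = 127.2396 billion.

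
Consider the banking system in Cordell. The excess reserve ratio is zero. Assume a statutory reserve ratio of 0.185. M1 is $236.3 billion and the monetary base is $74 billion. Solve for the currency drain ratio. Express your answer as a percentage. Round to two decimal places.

Using m = M/MB = 236.3/74 ≈ 3.193243. From m = (1 + c)/(c + rr + e), rearranging gives 1 + c = m·(c + rr + e), so c·(1 − m) = m·(rr + e) − 1.
Hence c = [m·(rr + e) − 1]/(1 − m) = [3.193243 × (0.185 + 0) − 1] / (1 − 3.193243) ≈ 0.186596.

18.66%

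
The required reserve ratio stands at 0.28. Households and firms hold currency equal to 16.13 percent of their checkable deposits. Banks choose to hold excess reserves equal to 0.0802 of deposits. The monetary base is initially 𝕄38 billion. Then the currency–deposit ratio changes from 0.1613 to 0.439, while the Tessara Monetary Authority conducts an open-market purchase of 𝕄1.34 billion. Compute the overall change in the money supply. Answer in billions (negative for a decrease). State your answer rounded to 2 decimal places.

Before: m₁ = (1 + 0.1613) / (0.28 + 0.0802 + 0.1613) ≈ 2.22685, MB₁ = 38, so M₁ = 2.22685 × 38 = 84.6203 billion.
After: m₂ = (1 + 0.439) / (0.28 + 0.0802 + 0.439) ≈ 1.80055, MB₂ = 38 + 1.34 = 39.34, so M₂ = 1.80055 × 39.34 ≈ 70.8336 billion.
ΔM = M₂ − M₁ = 70.8336 − 84.6203 = -13.7867 billion.

-13.79 billion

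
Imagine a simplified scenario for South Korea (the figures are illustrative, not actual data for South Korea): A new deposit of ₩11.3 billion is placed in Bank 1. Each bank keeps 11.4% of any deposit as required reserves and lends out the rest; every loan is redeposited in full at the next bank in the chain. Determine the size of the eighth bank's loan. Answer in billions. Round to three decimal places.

Each bank lends a fraction (1 − rr) = 0.8860 of the deposit it receives, so Bank 8 receives 11.3·0.8860^7 and lends 11.3·0.8860^8 ≈ 4.2909 billion.

₩4.291 billion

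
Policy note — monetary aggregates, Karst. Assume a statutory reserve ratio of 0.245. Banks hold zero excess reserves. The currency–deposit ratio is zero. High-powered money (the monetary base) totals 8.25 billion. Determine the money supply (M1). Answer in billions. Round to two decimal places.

With no currency drain or excess reserves, the money multiplier is m = 1/rr = 1/0.245 ≈ 4.0816.
Money supply M = m × MB = 4.0816 × 8.25 = 33.6732 billion.

33.67 billion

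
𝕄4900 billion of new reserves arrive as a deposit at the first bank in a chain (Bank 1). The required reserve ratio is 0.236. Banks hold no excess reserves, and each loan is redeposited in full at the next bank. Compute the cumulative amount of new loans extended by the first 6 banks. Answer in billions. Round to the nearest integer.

Bank i lends (1 − rr)^i of the original deposit: Bank 1 lends 4900·0.7640 = 3743.6000, Bank 2 lends 4900·0.7640² = 2860.1104, and so on.
Summing a geometric series: total = 4900·[0.7640·(1 − 0.7640^6) / (1 − 0.7640)] ≈ 12708.1606 billion.

𝕄12708 billion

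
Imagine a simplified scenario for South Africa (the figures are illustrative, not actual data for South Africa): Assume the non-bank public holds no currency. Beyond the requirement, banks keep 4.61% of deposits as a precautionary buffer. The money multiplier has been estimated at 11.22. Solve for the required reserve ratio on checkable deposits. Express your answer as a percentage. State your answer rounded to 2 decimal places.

4.30%

Using m = 11.22. Since m = (1 + c)/(c + rr + e), the denominator satisfies c + rr + e = (1 + c)/m = (1 + 0) / 11.22 ≈ 0.089127.
With c = 0 and e = 0.0461, the required reserve ratio on checkable deposits is 0.089127 − 0 − 0.0461 = 0.043027.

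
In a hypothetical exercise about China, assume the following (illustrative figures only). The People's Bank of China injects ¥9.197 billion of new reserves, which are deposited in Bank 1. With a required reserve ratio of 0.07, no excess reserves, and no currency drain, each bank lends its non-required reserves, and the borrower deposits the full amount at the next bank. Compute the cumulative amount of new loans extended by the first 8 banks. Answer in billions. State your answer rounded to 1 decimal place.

Bank i lends (1 − rr)^i of the original deposit: Bank 1 lends 9.197·0.9300 ≈ 8.5532, Bank 2 lends 9.197·0.9300² ≈ 7.9545, and so on.
Summing a geometric series: total = 9.197·[0.9300·(1 − 0.9300^8) / (1 − 0.9300)] ≈ 53.8141 billion.

¥53.8 billion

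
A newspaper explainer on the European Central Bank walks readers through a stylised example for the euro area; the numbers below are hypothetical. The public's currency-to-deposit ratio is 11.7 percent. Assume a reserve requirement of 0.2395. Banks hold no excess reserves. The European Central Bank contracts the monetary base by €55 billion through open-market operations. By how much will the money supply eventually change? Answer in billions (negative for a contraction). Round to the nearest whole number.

-172 billion

The money multiplier is m = (1 + c) / (rr + c) = (1 + 0.117) / (0.2395 + 0.117) ≈ 3.1332.
The sale removes 55 billion of base, so ΔM = m × ΔMB = 3.1332 × (−55) = -172.326 billion.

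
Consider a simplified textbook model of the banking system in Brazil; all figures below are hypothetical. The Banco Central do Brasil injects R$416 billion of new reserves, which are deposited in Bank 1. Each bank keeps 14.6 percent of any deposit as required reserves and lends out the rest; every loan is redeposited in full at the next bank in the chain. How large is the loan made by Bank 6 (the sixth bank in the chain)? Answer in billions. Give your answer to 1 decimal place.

R$161.4 billion

Each bank lends a fraction (1 − rr) = 0.8540 of the deposit it receives, so Bank 6 receives 416·0.8540^5 and lends 416·0.8540^6 ≈ 161.3766 billion.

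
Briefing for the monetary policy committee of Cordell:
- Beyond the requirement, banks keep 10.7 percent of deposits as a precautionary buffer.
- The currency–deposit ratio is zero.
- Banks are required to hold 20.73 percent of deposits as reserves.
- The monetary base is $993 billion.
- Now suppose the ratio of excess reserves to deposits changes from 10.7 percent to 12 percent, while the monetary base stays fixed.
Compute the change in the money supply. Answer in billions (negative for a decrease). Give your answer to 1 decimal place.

Initially m₁ = 1 / (0.2073 + 0.107) ≈ 3.18167, so M₁ = 3.18167 × 993 ≈ 3159.3983 billion.
After the change m₂ = 1 / (0.2073 + 0.12) ≈ 3.05530, so M₂ = 3.05530 × 993 = 3033.9129 billion.
ΔM = M₂ − M₁ = 3033.9129 − 3159.3983 = -125.4854 billion.

-125.5 billion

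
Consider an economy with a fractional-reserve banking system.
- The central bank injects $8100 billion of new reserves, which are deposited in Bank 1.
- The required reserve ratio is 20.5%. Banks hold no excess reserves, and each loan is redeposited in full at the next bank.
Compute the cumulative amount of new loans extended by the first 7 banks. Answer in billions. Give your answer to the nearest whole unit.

Bank i lends (1 − rr)^i of the original deposit: Bank 1 lends 8100·0.7950 = 6439.5000, Bank 2 lends 8100·0.7950² = 5119.4025, and so on.
Summing a geometric series: total = 8100·[0.7950·(1 − 0.7950^7) / (1 − 0.7950)] ≈ 25107.4405 billion.

$25107 billion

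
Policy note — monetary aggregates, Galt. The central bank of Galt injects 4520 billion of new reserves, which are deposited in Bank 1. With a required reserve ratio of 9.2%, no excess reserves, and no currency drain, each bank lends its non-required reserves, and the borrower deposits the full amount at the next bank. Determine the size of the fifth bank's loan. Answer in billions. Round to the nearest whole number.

2790 billion

Each bank lends a fraction (1 − rr) = 0.9080 of the deposit it receives, so Bank 5 receives 4520·0.9080^4 and lends 4520·0.9080^5 ≈ 2789.7654 billion.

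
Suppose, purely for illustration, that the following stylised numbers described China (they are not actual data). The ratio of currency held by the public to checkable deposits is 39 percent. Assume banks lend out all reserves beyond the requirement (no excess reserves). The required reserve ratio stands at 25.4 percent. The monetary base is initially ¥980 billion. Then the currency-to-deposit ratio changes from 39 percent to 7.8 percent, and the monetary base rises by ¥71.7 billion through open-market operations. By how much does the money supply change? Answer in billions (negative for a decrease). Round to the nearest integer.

¥1300 billion

Before: m₁ = (1 + 0.39) / (0.254 + 0.39) ≈ 2.15839, MB₁ = 980, so M₁ = 2.15839 × 980 = 2115.2222 billion.
After: m₂ = (1 + 0.078) / (0.254 + 0.078) ≈ 3.24699, MB₂ = 980 + 71.7 = 1051.7, so M₂ = 3.24699 × 1051.7 ≈ 3414.8594 billion.
ΔM = M₂ − M₁ = 3414.8594 − 2115.2222 = 1299.6372 billion.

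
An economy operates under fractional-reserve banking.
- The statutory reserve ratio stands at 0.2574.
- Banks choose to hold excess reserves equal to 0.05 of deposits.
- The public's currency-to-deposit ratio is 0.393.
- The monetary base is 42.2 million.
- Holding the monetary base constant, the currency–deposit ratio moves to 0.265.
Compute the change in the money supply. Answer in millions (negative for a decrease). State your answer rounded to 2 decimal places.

Initially m₁ = (1 + 0.393) / (0.2574 + 0.05 + 0.393) ≈ 1.98886, so M₁ = 1.98886 × 42.2 ≈ 83.9299 million.
After the change m₂ = (1 + 0.265) / (0.2574 + 0.05 + 0.265) ≈ 2.20999, so M₂ = 2.20999 × 42.2 ≈ 93.2616 million.
ΔM = M₂ − M₁ = 93.2616 − 83.9299 = 9.3317 million.

9.33 million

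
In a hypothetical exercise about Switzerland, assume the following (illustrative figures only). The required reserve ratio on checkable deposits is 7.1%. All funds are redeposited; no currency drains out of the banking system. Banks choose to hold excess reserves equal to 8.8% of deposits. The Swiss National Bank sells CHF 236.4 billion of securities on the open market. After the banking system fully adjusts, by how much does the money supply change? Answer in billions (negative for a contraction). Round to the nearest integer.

The money multiplier is m = 1 / (rr + e) = 1 / (0.071 + 0.088) ≈ 6.2893.
The sale removes 236.4 billion of base, so ΔM = m × ΔMB = 6.2893 × (−236.4) ≈ -1486.7905 billion.

-1487 billion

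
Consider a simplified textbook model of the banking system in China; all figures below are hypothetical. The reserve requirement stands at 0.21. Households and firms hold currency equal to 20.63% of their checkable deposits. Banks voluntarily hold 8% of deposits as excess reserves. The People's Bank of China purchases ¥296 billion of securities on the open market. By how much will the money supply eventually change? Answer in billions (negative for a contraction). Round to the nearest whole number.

The money multiplier is m = (1 + c) / (rr + e + c) = (1 + 0.2063) / (0.21 + 0.08 + 0.2063) ≈ 2.4306.
The purchase adds 296 billion of base, so ΔM = m × ΔMB = 2.4306 × (+296) = 719.4576 billion.

¥719 billion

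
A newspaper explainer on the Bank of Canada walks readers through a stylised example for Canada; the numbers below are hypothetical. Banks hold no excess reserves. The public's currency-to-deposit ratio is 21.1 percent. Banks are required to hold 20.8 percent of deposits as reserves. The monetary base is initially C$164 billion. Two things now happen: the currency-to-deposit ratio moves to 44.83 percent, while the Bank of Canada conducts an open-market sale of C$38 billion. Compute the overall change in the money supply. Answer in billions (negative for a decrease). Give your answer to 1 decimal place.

Before: m₁ = (1 + 0.211) / (0.208 + 0.211) ≈ 2.89021, MB₁ = 164, so M₁ = 2.89021 × 164 ≈ 473.9944 billion.
After: m₂ = (1 + 0.4483) / (0.208 + 0.4483) ≈ 2.20677, MB₂ = 164 − 38 = 126, so M₂ = 2.20677 × 126 ≈ 278.053 billion.
ΔM = M₂ − M₁ = 278.053 − 473.9944 = -195.9414 billion.

-195.9 billion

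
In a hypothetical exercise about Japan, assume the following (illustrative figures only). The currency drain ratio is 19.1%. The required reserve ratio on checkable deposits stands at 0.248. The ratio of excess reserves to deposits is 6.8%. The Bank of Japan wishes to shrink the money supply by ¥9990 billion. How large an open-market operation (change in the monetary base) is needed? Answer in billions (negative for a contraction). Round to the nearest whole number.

-4253 billion

The money multiplier is m = (1 + c) / (rr + e + c) = (1 + 0.191) / (0.248 + 0.068 + 0.191) ≈ 2.34911.
ΔMB = ΔM / m = (−9990) / 2.34911 ≈ -4252.6744 billion.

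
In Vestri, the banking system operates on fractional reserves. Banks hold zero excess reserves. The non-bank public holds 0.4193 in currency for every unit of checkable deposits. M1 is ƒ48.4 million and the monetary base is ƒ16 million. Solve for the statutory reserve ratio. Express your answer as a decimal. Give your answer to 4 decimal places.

Using m = M/MB = 48.4/16 = 3.025000. Since m = (1 + c)/(c + rr + e), the denominator satisfies c + rr + e = (1 + c)/m = (1 + 0.4193) / 3.025000 ≈ 0.469190.
With c = 0.4193 and e = 0, the statutory reserve ratio is 0.469190 − 0.4193 − 0 = 0.04989.

0.0499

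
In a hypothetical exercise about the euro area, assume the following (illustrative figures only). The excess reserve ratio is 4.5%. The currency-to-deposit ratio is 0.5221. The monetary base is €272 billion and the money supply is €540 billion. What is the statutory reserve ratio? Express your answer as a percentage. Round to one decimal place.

20.0%

Using m = M/MB = 540/272 ≈ 1.985294. Since m = (1 + c)/(c + rr + e), the denominator satisfies c + rr + e = (1 + c)/m = (1 + 0.5221) / 1.985294 ≈ 0.766687.
With c = 0.5221 and e = 0.045, the statutory reserve ratio is 0.766687 − 0.5221 − 0.045 = 0.199587.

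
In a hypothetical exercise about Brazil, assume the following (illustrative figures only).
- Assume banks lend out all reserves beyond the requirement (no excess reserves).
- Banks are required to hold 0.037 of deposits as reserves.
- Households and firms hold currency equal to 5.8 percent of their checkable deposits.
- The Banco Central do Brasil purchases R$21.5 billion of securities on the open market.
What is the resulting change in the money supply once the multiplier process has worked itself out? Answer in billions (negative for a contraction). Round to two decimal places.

R$239.44 billion

The money multiplier is m = (1 + c) / (rr + c) = (1 + 0.058) / (0.037 + 0.058) ≈ 11.13684.
The purchase adds 21.5 billion of base, so ΔM = m × ΔMB = 11.13684 × (+21.5) ≈ 239.4421 billion.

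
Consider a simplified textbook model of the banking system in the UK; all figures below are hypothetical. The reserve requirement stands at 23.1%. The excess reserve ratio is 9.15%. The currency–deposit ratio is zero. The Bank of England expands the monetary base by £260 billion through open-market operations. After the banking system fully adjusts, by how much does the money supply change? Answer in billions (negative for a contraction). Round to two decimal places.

£806.20 billion

The money multiplier is m = 1 / (rr + e) = 1 / (0.231 + 0.0915) ≈ 3.100775.
The purchase adds 260 billion of base, so ΔM = m × ΔMB = 3.100775 × (+260) = 806.2015 billion.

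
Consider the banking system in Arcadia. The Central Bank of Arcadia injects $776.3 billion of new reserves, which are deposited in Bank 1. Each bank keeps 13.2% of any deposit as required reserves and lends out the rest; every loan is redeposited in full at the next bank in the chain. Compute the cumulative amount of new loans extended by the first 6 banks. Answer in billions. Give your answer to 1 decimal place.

Bank i lends (1 − rr)^i of the original deposit: Bank 1 lends 776.3·0.8680 = 673.8284, Bank 2 lends 776.3·0.8680² ≈ 584.8831, and so on.
Summing a geometric series: total = 776.3·[0.8680·(1 − 0.8680^6) / (1 − 0.8680)] ≈ 2921.5596 billion.

$2921.6 billion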